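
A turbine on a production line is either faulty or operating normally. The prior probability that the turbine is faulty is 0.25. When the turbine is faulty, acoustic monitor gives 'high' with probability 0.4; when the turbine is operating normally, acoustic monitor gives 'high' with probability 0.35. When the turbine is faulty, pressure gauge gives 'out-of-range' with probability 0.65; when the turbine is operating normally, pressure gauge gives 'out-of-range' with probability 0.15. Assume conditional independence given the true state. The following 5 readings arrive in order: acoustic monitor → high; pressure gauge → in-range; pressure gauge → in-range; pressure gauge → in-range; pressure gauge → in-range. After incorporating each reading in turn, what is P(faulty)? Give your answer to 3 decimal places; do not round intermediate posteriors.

0.011

After acoustic monitor='high': P(faulty) = 0.4·0.2500 / (0.4·0.2500 + 0.35·0.7500) ≈ 0.2759
After pressure gauge='in-range': P(faulty) = 0.35·0.2759 / (0.35·0.2759 + 0.85·0.7241) ≈ 0.1356
After pressure gauge='in-range': P(faulty) = 0.35·0.1356 / (0.35·0.1356 + 0.85·0.8644) ≈ 0.0607
After pressure gauge='in-range': P(faulty) = 0.35·0.0607 / (0.35·0.0607 + 0.85·0.9393) ≈ 0.0259
After pressure gauge='in-range': P(faulty) = 0.35·0.0259 / (0.35·0.0259 + 0.85·0.9741) ≈ 0.0108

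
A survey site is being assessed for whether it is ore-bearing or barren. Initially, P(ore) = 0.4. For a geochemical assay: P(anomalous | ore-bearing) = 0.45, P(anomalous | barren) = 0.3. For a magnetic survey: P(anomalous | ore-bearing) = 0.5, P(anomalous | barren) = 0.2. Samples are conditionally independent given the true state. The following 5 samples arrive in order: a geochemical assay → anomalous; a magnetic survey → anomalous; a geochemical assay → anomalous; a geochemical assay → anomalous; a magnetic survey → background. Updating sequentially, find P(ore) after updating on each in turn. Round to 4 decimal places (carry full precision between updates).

0.7785

After a geochemical assay='anomalous': P(ore) = 0.45·0.4000 / (0.45·0.4000 + 0.3·0.6000) ≈ 0.5000
After a magnetic survey='anomalous': P(ore) = 0.5·0.5000 / (0.5·0.5000 + 0.2·0.5000) ≈ 0.7143
After a geochemical assay='anomalous': P(ore) = 0.45·0.7143 / (0.45·0.7143 + 0.3·0.2857) ≈ 0.7895
After a geochemical assay='anomalous': P(ore) = 0.45·0.7895 / (0.45·0.7895 + 0.3·0.2105) ≈ 0.8491
After a magnetic survey='background': P(ore) = 0.5·0.8491 / (0.5·0.8491 + 0.8·0.1509) ≈ 0.7785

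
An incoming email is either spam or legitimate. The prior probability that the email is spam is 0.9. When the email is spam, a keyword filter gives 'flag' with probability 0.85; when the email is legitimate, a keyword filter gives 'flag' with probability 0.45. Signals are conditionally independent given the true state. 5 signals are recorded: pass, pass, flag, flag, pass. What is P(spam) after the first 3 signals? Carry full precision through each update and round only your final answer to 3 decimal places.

After 'pass': P(spam) = 0.15·0.9000 / (0.15·0.9000 + 0.55·0.1000) ≈ 0.7105
After 'pass': P(spam) = 0.15·0.7105 / (0.15·0.7105 + 0.55·0.2895) ≈ 0.4010
After 'flag': P(spam) = 0.85·0.4010 / (0.85·0.4010 + 0.45·0.5990) ≈ 0.5584

0.558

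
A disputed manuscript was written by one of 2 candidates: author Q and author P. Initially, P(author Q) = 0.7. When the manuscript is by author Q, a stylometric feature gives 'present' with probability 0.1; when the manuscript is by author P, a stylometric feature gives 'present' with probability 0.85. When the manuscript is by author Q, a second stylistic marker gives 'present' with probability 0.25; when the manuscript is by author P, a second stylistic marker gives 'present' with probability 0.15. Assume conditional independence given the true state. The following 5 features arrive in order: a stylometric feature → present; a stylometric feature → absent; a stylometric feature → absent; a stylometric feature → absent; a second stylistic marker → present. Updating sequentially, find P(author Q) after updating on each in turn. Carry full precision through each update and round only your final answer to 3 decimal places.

Apply Bayes' rule sequentially, carrying P(author Q) forward.
After a stylometric feature='present': P(author Q) = 0.1·0.7000 / (0.1·0.7000 + 0.85·0.3000) ≈ 0.2154
After a stylometric feature='absent': P(author Q) = 0.9·0.2154 / (0.9·0.2154 + 0.15·0.7846) ≈ 0.6222
After a stylometric feature='absent': P(author Q) = 0.9·0.6222 / (0.9·0.6222 + 0.15·0.3778) ≈ 0.9081
After a stylometric feature='absent': P(author Q) = 0.9·0.9081 / (0.9·0.9081 + 0.15·0.0919) ≈ 0.9834
After a second stylistic marker='present': P(author Q) = 0.25·0.9834 / (0.25·0.9834 + 0.15·0.0166) ≈ 0.9900

0.990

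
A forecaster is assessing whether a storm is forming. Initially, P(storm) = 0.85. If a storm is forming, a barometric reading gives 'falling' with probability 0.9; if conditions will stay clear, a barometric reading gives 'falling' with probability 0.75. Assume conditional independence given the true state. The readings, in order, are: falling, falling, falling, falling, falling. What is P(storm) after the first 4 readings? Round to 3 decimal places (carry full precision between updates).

0.922

Each posterior becomes the prior for the next update.
After 'falling': P(storm) = 0.9·0.8500 / (0.9·0.8500 + 0.75·0.1500) ≈ 0.8718
After 'falling': P(storm) = 0.9·0.8718 / (0.9·0.8718 + 0.75·0.1282) ≈ 0.8908
After 'falling': P(storm) = 0.9·0.8908 / (0.9·0.8908 + 0.75·0.1092) ≈ 0.9073
After 'falling': P(storm) = 0.9·0.9073 / (0.9·0.9073 + 0.75·0.0927) ≈ 0.9216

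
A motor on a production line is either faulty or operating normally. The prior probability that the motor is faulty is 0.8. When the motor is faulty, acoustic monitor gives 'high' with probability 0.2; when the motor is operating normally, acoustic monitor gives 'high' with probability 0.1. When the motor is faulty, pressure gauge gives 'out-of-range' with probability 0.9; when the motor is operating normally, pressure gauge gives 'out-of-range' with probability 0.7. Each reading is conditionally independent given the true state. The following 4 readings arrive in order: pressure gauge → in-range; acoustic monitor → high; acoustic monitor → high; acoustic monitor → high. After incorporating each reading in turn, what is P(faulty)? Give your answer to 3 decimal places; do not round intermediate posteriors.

After pressure gauge='in-range': P(faulty) = 0.1·0.8000 / (0.1·0.8000 + 0.3·0.2000) ≈ 0.5714
After acoustic monitor='high': P(faulty) = 0.2·0.5714 / (0.2·0.5714 + 0.1·0.4286) ≈ 0.7273
After acoustic monitor='high': P(faulty) = 0.2·0.7273 / (0.2·0.7273 + 0.1·0.2727) ≈ 0.8421
After acoustic monitor='high': P(faulty) = 0.2·0.8421 / (0.2·0.8421 + 0.1·0.1579) ≈ 0.9143

0.914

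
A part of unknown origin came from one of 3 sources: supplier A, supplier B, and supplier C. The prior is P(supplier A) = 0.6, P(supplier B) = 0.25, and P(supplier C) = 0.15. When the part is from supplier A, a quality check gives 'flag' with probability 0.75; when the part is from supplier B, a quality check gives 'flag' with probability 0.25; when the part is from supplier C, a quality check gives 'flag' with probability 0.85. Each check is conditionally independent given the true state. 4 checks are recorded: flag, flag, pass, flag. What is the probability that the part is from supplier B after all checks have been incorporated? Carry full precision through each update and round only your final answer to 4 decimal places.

After 'flag': normaliser = 0.75·0.6000 + 0.25·0.2500 + 0.85·0.1500; P(supplier A) ≈ 0.7031, P(supplier B) ≈ 0.0977, P(supplier C) ≈ 0.1992
After 'flag': normaliser = 0.75·0.7031 + 0.25·0.0977 + 0.85·0.1992; P(supplier A) ≈ 0.7313, P(supplier B) ≈ 0.0339, P(supplier C) ≈ 0.2348
After 'pass': normaliser = 0.25·0.7313 + 0.75·0.0339 + 0.15·0.2348; P(supplier A) ≈ 0.7510, P(supplier B) ≈ 0.1043, P(supplier C) ≈ 0.1447
After 'flag': normaliser = 0.75·0.7510 + 0.25·0.1043 + 0.85·0.1447; P(supplier A) ≈ 0.7907, P(supplier B) ≈ 0.0366, P(supplier C) ≈ 0.1727

0.0366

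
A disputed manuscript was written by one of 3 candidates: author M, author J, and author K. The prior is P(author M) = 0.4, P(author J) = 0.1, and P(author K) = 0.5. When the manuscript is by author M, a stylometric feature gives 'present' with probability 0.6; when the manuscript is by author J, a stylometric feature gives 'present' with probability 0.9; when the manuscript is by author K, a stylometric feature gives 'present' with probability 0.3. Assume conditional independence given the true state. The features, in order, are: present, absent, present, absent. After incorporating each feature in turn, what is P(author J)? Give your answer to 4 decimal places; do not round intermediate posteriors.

After 'present': normaliser = 0.6·0.4000 + 0.9·0.1000 + 0.3·0.5000; P(author M) ≈ 0.5000, P(author J) ≈ 0.1875, P(author K) ≈ 0.3125
After 'absent': normaliser = 0.4·0.5000 + 0.1·0.1875 + 0.7·0.3125; P(author M) ≈ 0.4571, P(author J) ≈ 0.0429, P(author K) ≈ 0.5000
After 'present': normaliser = 0.6·0.4571 + 0.9·0.0429 + 0.3·0.5000; P(author M) ≈ 0.5926, P(author J) ≈ 0.0833, P(author K) ≈ 0.3241
After 'absent': normaliser = 0.4·0.5926 + 0.1·0.0833 + 0.7·0.3241; P(author M) ≈ 0.5020, P(author J) ≈ 0.0176, P(author K) ≈ 0.4804

0.0176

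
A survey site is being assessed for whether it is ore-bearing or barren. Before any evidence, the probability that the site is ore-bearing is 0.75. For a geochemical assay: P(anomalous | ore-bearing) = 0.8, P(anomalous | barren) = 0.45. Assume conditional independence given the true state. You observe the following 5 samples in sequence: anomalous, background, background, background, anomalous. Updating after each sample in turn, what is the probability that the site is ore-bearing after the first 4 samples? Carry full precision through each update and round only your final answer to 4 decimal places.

After 'anomalous': P(ore) = 0.8·0.7500 / (0.8·0.7500 + 0.45·0.2500) ≈ 0.8421
After 'background': P(ore) = 0.2·0.8421 / (0.2·0.8421 + 0.55·0.1579) ≈ 0.6598
After 'background': P(ore) = 0.2·0.6598 / (0.2·0.6598 + 0.55·0.3402) ≈ 0.4136
After 'background': P(ore) = 0.2·0.4136 / (0.2·0.4136 + 0.55·0.5864) ≈ 0.2041

0.2041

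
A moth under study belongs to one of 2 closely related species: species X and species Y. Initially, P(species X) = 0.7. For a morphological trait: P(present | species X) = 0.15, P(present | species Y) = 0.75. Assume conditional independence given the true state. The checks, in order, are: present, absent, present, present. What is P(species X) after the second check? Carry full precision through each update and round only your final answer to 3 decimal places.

0.613

Apply Bayes' rule sequentially, carrying P(species X) forward.
After 'present': P(species X) = 0.15·0.7000 / (0.15·0.7000 + 0.75·0.3000) ≈ 0.3182
After 'absent': P(species X) = 0.85·0.3182 / (0.85·0.3182 + 0.25·0.6818) ≈ 0.6134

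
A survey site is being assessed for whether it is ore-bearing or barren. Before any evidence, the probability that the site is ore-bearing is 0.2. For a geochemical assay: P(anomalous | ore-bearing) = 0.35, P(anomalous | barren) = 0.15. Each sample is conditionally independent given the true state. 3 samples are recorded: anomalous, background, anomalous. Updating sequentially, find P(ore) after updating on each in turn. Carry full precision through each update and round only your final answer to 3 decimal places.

0.510

After 'anomalous': P(ore) = 0.35·0.2000 / (0.35·0.2000 + 0.15·0.8000) ≈ 0.3684
After 'background': P(ore) = 0.65·0.3684 / (0.65·0.3684 + 0.85·0.6316) ≈ 0.3085
After 'anomalous': P(ore) = 0.35·0.3085 / (0.35·0.3085 + 0.15·0.6915) ≈ 0.5100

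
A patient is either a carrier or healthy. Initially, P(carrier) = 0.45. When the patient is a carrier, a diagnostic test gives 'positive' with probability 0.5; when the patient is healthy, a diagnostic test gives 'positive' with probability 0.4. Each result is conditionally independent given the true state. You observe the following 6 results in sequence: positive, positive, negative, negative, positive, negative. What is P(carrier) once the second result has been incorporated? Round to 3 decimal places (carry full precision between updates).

After 'positive': P(carrier) = 0.5·0.4500 / (0.5·0.4500 + 0.4·0.5500) ≈ 0.5056
After 'positive': P(carrier) = 0.5·0.5056 / (0.5·0.5056 + 0.4·0.4944) ≈ 0.5611

0.561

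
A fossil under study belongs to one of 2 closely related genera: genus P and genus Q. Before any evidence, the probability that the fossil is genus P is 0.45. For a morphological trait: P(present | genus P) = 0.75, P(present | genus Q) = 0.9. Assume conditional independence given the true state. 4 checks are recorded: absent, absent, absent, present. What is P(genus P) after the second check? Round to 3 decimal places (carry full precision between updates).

0.836

Apply Bayes' rule sequentially, carrying P(genus P) forward.
After 'absent': P(genus P) = 0.25·0.4500 / (0.25·0.4500 + 0.1·0.5500) ≈ 0.6716
After 'absent': P(genus P) = 0.25·0.6716 / (0.25·0.6716 + 0.1·0.3284) ≈ 0.8364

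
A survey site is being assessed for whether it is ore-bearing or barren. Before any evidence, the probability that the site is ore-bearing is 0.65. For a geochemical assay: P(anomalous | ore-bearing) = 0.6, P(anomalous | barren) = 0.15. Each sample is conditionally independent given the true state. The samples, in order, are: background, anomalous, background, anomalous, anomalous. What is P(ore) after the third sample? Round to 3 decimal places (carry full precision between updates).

0.622

After 'background': P(ore) = 0.4·0.6500 / (0.4·0.6500 + 0.85·0.3500) ≈ 0.4664
After 'anomalous': P(ore) = 0.6·0.4664 / (0.6·0.4664 + 0.15·0.5336) ≈ 0.7776
After 'background': P(ore) = 0.4·0.7776 / (0.4·0.7776 + 0.85·0.2224) ≈ 0.6219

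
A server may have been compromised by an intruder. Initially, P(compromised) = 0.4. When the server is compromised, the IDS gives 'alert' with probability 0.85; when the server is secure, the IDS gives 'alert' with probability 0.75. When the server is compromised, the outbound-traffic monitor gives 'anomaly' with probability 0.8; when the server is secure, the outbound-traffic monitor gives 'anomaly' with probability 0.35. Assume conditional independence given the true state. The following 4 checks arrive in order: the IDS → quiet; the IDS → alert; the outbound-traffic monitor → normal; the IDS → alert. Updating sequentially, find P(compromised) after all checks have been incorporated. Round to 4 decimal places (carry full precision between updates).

0.1365

After the IDS='quiet': P(compromised) = 0.15·0.4000 / (0.15·0.4000 + 0.25·0.6000) ≈ 0.2857
After the IDS='alert': P(compromised) = 0.85·0.2857 / (0.85·0.2857 + 0.75·0.7143) ≈ 0.3119
After the outbound-traffic monitor='normal': P(compromised) = 0.2·0.3119 / (0.2·0.3119 + 0.65·0.6881) ≈ 0.1224
After the IDS='alert': P(compromised) = 0.85·0.1224 / (0.85·0.1224 + 0.75·0.8776) ≈ 0.1365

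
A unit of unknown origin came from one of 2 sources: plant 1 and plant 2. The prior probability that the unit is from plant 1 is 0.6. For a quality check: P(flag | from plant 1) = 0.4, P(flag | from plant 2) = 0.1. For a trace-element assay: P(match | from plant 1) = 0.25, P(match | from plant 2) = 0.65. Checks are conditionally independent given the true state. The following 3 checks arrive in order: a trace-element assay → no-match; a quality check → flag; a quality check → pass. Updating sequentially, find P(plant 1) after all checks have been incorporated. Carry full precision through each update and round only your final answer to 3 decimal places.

Each posterior becomes the prior for the next update.
After a trace-element assay='no-match': P(plant 1) = 0.75·0.6000 / (0.75·0.6000 + 0.35·0.4000) ≈ 0.7627
After a quality check='flag': P(plant 1) = 0.4·0.7627 / (0.4·0.7627 + 0.1·0.2373) ≈ 0.9278
After a quality check='pass': P(plant 1) = 0.6·0.9278 / (0.6·0.9278 + 0.9·0.0722) ≈ 0.8955

0.896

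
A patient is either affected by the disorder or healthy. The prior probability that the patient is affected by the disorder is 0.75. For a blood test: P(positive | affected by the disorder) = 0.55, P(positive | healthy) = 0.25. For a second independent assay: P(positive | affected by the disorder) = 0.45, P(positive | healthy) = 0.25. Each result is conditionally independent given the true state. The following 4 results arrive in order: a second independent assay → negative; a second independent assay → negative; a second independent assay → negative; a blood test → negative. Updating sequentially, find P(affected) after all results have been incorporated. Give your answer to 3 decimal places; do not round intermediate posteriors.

Each posterior becomes the prior for the next update.
After a second independent assay='negative': P(affected) = 0.55·0.7500 / (0.55·0.7500 + 0.75·0.2500) ≈ 0.6875
After a second independent assay='negative': P(affected) = 0.55·0.6875 / (0.55·0.6875 + 0.75·0.3125) ≈ 0.6173
After a second independent assay='negative': P(affected) = 0.55·0.6173 / (0.55·0.6173 + 0.75·0.3827) ≈ 0.5419
After a blood test='negative': P(affected) = 0.45·0.5419 / (0.45·0.5419 + 0.75·0.4581) ≈ 0.4152

0.415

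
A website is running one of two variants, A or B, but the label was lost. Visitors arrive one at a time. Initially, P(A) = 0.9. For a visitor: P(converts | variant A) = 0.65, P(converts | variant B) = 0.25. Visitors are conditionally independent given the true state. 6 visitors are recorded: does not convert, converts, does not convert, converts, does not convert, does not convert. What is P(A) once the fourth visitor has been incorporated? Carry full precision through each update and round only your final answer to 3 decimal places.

After 'does not convert': P(A) = 0.35·0.9000 / (0.35·0.9000 + 0.75·0.1000) ≈ 0.8077
After 'converts': P(A) = 0.65·0.8077 / (0.65·0.8077 + 0.25·0.1923) ≈ 0.9161
After 'does not convert': P(A) = 0.35·0.9161 / (0.35·0.9161 + 0.75·0.0839) ≈ 0.8360
After 'converts': P(A) = 0.65·0.8360 / (0.65·0.8360 + 0.25·0.1640) ≈ 0.9298

0.930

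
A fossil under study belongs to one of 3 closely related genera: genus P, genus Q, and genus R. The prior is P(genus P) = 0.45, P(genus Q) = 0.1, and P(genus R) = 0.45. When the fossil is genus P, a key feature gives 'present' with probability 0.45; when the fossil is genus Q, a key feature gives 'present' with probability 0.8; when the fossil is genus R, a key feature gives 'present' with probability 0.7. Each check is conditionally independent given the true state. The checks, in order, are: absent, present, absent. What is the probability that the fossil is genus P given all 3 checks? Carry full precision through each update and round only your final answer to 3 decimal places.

After 'absent': normaliser = 0.55·0.4500 + 0.2·0.1000 + 0.3·0.4500; P(genus P) ≈ 0.6149, P(genus Q) ≈ 0.0497, P(genus R) ≈ 0.3354
After 'present': normaliser = 0.45·0.6149 + 0.8·0.0497 + 0.7·0.3354; P(genus P) ≈ 0.5020, P(genus Q) ≈ 0.0721, P(genus R) ≈ 0.4259
After 'absent': normaliser = 0.55·0.5020 + 0.2·0.0721 + 0.3·0.4259; P(genus P) ≈ 0.6600, P(genus Q) ≈ 0.0345, P(genus R) ≈ 0.3055

0.660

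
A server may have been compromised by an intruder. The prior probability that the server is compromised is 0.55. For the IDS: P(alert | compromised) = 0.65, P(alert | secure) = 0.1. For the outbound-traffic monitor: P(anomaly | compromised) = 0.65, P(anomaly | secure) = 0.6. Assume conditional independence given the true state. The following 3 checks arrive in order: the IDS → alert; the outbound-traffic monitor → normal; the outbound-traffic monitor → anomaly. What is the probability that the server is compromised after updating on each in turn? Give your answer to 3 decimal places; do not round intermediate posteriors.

After the IDS='alert': P(compromised) = 0.65·0.5500 / (0.65·0.5500 + 0.1·0.4500) ≈ 0.8882
After the outbound-traffic monitor='normal': P(compromised) = 0.35·0.8882 / (0.35·0.8882 + 0.4·0.1118) ≈ 0.8742
After the outbound-traffic monitor='anomaly': P(compromised) = 0.65·0.8742 / (0.65·0.8742 + 0.6·0.1258) ≈ 0.8828

0.883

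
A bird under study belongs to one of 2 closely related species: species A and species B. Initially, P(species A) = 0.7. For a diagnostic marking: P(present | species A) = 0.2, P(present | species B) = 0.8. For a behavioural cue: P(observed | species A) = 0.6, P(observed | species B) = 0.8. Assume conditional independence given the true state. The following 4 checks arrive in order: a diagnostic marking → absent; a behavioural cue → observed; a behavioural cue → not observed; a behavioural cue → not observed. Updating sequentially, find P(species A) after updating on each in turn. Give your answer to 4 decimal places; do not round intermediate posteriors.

0.9655

After a diagnostic marking='absent': P(species A) = 0.8·0.7000 / (0.8·0.7000 + 0.2·0.3000) ≈ 0.9032
After a behavioural cue='observed': P(species A) = 0.6·0.9032 / (0.6·0.9032 + 0.8·0.0968) ≈ 0.8750
After a behavioural cue='not observed': P(species A) = 0.4·0.8750 / (0.4·0.8750 + 0.2·0.1250) ≈ 0.9333
After a behavioural cue='not observed': P(species A) = 0.4·0.9333 / (0.4·0.9333 + 0.2·0.0667) ≈ 0.9655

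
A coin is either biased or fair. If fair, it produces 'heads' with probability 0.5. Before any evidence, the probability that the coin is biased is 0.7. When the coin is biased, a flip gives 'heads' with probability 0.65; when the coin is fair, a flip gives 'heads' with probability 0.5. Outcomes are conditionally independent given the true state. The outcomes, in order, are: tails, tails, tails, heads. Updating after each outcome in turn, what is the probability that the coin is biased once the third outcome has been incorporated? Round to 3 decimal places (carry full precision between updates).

0.445

After 'tails': P(biased) = 0.35·0.7000 / (0.35·0.7000 + 0.5·0.3000) ≈ 0.6203
After 'tails': P(biased) = 0.35·0.6203 / (0.35·0.6203 + 0.5·0.3797) ≈ 0.5334
After 'tails': P(biased) = 0.35·0.5334 / (0.35·0.5334 + 0.5·0.4666) ≈ 0.4445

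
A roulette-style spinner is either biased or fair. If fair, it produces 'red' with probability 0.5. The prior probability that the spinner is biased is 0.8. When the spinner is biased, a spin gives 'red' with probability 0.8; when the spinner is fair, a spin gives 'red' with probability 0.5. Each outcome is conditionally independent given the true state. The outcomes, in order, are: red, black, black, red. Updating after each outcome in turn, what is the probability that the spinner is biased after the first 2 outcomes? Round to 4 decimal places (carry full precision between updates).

Each posterior becomes the prior for the next update.
After 'red': P(biased) = 0.8·0.8000 / (0.8·0.8000 + 0.5·0.2000) ≈ 0.8649
After 'black': P(biased) = 0.2·0.8649 / (0.2·0.8649 + 0.5·0.1351) ≈ 0.7191

0.7191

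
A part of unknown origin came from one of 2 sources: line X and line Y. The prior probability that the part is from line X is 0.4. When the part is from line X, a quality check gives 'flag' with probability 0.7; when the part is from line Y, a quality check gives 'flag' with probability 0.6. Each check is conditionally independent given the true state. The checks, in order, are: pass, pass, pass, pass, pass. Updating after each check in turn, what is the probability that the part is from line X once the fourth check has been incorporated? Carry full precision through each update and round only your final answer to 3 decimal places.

0.174

After 'pass': P(line X) = 0.3·0.4000 / (0.3·0.4000 + 0.4·0.6000) ≈ 0.3333
After 'pass': P(line X) = 0.3·0.3333 / (0.3·0.3333 + 0.4·0.6667) ≈ 0.2727
After 'pass': P(line X) = 0.3·0.2727 / (0.3·0.2727 + 0.4·0.7273) ≈ 0.2195
After 'pass': P(line X) = 0.3·0.2195 / (0.3·0.2195 + 0.4·0.7805) ≈ 0.1742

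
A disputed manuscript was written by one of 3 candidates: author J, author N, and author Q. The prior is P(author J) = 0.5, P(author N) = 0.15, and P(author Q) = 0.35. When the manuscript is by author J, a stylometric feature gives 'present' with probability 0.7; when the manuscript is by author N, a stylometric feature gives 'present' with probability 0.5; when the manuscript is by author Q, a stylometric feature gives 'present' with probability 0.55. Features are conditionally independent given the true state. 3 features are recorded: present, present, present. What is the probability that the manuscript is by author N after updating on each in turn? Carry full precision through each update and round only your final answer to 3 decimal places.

0.075

Apply Bayes' rule sequentially, carrying P(author N) forward.
After 'present': normaliser = 0.7·0.5000 + 0.5·0.1500 + 0.55·0.3500; P(author J) ≈ 0.5668, P(author N) ≈ 0.1215, P(author Q) ≈ 0.3117
After 'present': normaliser = 0.7·0.5668 + 0.5·0.1215 + 0.55·0.3117; P(author J) ≈ 0.6308, P(author N) ≈ 0.0966, P(author Q) ≈ 0.2726
After 'present': normaliser = 0.7·0.6308 + 0.5·0.0966 + 0.55·0.2726; P(author J) ≈ 0.6902, P(author N) ≈ 0.0755, P(author Q) ≈ 0.2343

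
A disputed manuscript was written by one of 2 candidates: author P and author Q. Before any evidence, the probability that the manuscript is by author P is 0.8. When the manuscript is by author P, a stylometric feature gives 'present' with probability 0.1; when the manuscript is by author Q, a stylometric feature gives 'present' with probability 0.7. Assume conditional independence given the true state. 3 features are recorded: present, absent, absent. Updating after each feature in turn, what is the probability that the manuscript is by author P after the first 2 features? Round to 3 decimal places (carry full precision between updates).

0.632

After 'present': P(author P) = 0.1·0.8000 / (0.1·0.8000 + 0.7·0.2000) ≈ 0.3636
After 'absent': P(author P) = 0.9·0.3636 / (0.9·0.3636 + 0.3·0.6364) ≈ 0.6316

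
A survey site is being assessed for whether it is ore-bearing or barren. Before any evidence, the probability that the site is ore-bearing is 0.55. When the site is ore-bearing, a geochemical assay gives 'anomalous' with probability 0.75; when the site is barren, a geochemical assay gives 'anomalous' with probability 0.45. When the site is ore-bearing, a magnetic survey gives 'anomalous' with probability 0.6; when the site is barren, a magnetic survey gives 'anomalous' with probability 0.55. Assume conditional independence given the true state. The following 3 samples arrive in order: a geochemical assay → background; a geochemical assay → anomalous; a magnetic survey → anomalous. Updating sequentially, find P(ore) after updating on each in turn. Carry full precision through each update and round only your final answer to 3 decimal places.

Apply Bayes' rule sequentially, carrying P(ore) forward.
After a geochemical assay='background': P(ore) = 0.25·0.5500 / (0.25·0.5500 + 0.55·0.4500) ≈ 0.3571
After a geochemical assay='anomalous': P(ore) = 0.75·0.3571 / (0.75·0.3571 + 0.45·0.6429) ≈ 0.4808
After a magnetic survey='anomalous': P(ore) = 0.6·0.4808 / (0.6·0.4808 + 0.55·0.5192) ≈ 0.5025

0.503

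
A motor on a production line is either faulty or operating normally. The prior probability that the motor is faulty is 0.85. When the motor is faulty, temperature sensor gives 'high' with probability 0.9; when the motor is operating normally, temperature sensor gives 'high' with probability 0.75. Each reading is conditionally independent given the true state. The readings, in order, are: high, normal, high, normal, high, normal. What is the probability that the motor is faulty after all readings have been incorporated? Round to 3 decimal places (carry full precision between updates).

0.385

After 'high': P(faulty) = 0.9·0.8500 / (0.9·0.8500 + 0.75·0.1500) ≈ 0.8718
After 'normal': P(faulty) = 0.1·0.8718 / (0.1·0.8718 + 0.25·0.1282) ≈ 0.7312
After 'high': P(faulty) = 0.9·0.7312 / (0.9·0.7312 + 0.75·0.2688) ≈ 0.7655
After 'normal': P(faulty) = 0.1·0.7655 / (0.1·0.7655 + 0.25·0.2345) ≈ 0.5663
After 'high': P(faulty) = 0.9·0.5663 / (0.9·0.5663 + 0.75·0.4337) ≈ 0.6104
After 'normal': P(faulty) = 0.1·0.6104 / (0.1·0.6104 + 0.25·0.3896) ≈ 0.3853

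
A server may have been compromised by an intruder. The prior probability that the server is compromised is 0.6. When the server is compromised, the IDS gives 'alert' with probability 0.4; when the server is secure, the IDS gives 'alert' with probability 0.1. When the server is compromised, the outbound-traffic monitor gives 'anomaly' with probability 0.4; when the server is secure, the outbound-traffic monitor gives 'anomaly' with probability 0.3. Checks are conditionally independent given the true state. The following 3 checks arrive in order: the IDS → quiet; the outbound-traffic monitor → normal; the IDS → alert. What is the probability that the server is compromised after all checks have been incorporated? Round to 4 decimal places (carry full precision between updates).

Apply Bayes' rule sequentially, carrying P(compromised) forward.
After the IDS='quiet': P(compromised) = 0.6·0.6000 / (0.6·0.6000 + 0.9·0.4000) ≈ 0.5000
After the outbound-traffic monitor='normal': P(compromised) = 0.6·0.5000 / (0.6·0.5000 + 0.7·0.5000) ≈ 0.4615
After the IDS='alert': P(compromised) = 0.4·0.4615 / (0.4·0.4615 + 0.1·0.5385) ≈ 0.7742

0.7742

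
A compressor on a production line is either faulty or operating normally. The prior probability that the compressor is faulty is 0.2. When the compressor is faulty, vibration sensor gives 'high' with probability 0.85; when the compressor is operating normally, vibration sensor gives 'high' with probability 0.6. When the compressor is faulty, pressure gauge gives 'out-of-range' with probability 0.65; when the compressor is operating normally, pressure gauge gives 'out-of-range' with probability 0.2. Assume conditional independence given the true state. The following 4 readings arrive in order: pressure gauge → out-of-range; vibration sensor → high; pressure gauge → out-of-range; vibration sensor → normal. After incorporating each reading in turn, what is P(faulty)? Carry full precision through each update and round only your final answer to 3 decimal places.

After pressure gauge='out-of-range': P(faulty) = 0.65·0.2000 / (0.65·0.2000 + 0.2·0.8000) ≈ 0.4483
After vibration sensor='high': P(faulty) = 0.85·0.4483 / (0.85·0.4483 + 0.6·0.5517) ≈ 0.5351
After pressure gauge='out-of-range': P(faulty) = 0.65·0.5351 / (0.65·0.5351 + 0.2·0.4649) ≈ 0.7891
After vibration sensor='normal': P(faulty) = 0.15·0.7891 / (0.15·0.7891 + 0.4·0.2109) ≈ 0.5838

0.584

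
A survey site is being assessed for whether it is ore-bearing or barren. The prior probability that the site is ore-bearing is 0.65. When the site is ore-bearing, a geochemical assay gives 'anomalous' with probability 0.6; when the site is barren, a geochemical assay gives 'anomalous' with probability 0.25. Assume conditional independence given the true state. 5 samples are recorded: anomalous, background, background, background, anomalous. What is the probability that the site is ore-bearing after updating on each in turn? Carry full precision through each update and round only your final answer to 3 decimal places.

0.619

Each posterior becomes the prior for the next update.
After 'anomalous': P(ore) = 0.6·0.6500 / (0.6·0.6500 + 0.25·0.3500) ≈ 0.8168
After 'background': P(ore) = 0.4·0.8168 / (0.4·0.8168 + 0.75·0.1832) ≈ 0.7039
After 'background': P(ore) = 0.4·0.7039 / (0.4·0.7039 + 0.75·0.2961) ≈ 0.5590
After 'background': P(ore) = 0.4·0.5590 / (0.4·0.5590 + 0.75·0.4410) ≈ 0.4034
After 'anomalous': P(ore) = 0.6·0.4034 / (0.6·0.4034 + 0.25·0.5966) ≈ 0.6187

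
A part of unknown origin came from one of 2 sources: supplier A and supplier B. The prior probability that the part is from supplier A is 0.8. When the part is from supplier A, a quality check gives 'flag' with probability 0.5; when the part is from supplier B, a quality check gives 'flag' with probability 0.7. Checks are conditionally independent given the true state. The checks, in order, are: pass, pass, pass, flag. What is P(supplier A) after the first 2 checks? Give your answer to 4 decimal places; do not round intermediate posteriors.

0.9174

After 'pass': P(supplier A) = 0.5·0.8000 / (0.5·0.8000 + 0.3·0.2000) ≈ 0.8696
After 'pass': P(supplier A) = 0.5·0.8696 / (0.5·0.8696 + 0.3·0.1304) ≈ 0.9174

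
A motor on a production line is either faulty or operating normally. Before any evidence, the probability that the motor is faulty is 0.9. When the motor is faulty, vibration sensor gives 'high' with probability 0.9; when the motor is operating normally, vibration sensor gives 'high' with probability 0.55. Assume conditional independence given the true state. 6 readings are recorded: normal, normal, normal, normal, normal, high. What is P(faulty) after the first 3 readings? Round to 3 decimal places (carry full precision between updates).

0.090

After 'normal': P(faulty) = 0.1·0.9000 / (0.1·0.9000 + 0.45·0.1000) ≈ 0.6667
After 'normal': P(faulty) = 0.1·0.6667 / (0.1·0.6667 + 0.45·0.3333) ≈ 0.3077
After 'normal': P(faulty) = 0.1·0.3077 / (0.1·0.3077 + 0.45·0.6923) ≈ 0.0899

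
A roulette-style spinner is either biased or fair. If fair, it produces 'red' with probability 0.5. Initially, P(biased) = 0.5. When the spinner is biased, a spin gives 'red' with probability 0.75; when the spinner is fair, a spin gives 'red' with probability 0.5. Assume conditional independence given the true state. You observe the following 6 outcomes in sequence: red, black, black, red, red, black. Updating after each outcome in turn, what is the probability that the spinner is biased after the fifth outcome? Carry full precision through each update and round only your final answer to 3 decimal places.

0.458

After 'red': P(biased) = 0.75·0.5000 / (0.75·0.5000 + 0.5·0.5000) ≈ 0.6000
After 'black': P(biased) = 0.25·0.6000 / (0.25·0.6000 + 0.5·0.4000) ≈ 0.4286
After 'black': P(biased) = 0.25·0.4286 / (0.25·0.4286 + 0.5·0.5714) ≈ 0.2727
After 'red': P(biased) = 0.75·0.2727 / (0.75·0.2727 + 0.5·0.7273) ≈ 0.3600
After 'red': P(biased) = 0.75·0.3600 / (0.75·0.3600 + 0.5·0.6400) ≈ 0.4576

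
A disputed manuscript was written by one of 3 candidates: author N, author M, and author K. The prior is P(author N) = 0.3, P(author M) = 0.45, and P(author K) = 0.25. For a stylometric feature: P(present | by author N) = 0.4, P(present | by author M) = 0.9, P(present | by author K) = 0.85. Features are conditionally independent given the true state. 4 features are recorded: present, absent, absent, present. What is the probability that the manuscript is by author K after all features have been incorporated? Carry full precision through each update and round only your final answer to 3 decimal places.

After 'present': normaliser = 0.4·0.3000 + 0.9·0.4500 + 0.85·0.2500; P(author N) ≈ 0.1627, P(author M) ≈ 0.5492, P(author K) ≈ 0.2881
After 'absent': normaliser = 0.6·0.1627 + 0.1·0.5492 + 0.15·0.2881; P(author N) ≈ 0.4987, P(author M) ≈ 0.2805, P(author K) ≈ 0.2208
After 'absent': normaliser = 0.6·0.4987 + 0.1·0.2805 + 0.15·0.2208; P(author N) ≈ 0.8303, P(author M) ≈ 0.0778, P(author K) ≈ 0.0919
After 'present': normaliser = 0.4·0.8303 + 0.9·0.0778 + 0.85·0.0919; P(author N) ≈ 0.6915, P(author M) ≈ 0.1459, P(author K) ≈ 0.1626

0.163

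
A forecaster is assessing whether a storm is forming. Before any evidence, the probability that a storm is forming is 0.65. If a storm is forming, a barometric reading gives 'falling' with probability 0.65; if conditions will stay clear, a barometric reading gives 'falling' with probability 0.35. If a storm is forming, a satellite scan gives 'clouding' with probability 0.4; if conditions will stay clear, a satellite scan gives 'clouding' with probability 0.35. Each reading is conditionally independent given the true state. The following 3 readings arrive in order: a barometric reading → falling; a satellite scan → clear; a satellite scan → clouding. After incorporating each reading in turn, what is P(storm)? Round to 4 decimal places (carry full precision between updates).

After a barometric reading='falling': P(storm) = 0.65·0.6500 / (0.65·0.6500 + 0.35·0.3500) ≈ 0.7752
After a satellite scan='clear': P(storm) = 0.6·0.7752 / (0.6·0.7752 + 0.65·0.2248) ≈ 0.7610
After a satellite scan='clouding': P(storm) = 0.4·0.7610 / (0.4·0.7610 + 0.35·0.2390) ≈ 0.7844

0.7844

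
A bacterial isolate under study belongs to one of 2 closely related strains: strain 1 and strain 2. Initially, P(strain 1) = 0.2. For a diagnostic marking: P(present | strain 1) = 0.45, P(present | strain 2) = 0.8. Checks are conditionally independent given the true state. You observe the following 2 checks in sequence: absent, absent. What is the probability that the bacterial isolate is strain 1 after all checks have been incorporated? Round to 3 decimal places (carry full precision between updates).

0.654

After 'absent': P(strain 1) = 0.55·0.2000 / (0.55·0.2000 + 0.2·0.8000) ≈ 0.4074
After 'absent': P(strain 1) = 0.55·0.4074 / (0.55·0.4074 + 0.2·0.5926) ≈ 0.6541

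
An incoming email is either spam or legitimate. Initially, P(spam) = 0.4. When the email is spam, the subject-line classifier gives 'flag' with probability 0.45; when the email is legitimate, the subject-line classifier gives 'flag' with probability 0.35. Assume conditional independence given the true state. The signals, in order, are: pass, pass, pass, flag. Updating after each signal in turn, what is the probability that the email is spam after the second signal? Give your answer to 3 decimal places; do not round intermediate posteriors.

After 'pass': P(spam) = 0.55·0.4000 / (0.55·0.4000 + 0.65·0.6000) ≈ 0.3607
After 'pass': P(spam) = 0.55·0.3607 / (0.55·0.3607 + 0.65·0.6393) ≈ 0.3231

0.323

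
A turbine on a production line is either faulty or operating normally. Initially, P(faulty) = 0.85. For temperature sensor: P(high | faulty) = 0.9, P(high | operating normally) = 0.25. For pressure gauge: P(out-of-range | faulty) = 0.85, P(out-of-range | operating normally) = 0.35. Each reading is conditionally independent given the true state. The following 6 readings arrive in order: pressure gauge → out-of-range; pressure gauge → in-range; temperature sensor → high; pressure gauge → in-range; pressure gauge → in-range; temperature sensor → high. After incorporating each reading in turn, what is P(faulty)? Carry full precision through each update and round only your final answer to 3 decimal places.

0.687

Each posterior becomes the prior for the next update.
After pressure gauge='out-of-range': P(faulty) = 0.85·0.8500 / (0.85·0.8500 + 0.35·0.1500) ≈ 0.9323
After pressure gauge='in-range': P(faulty) = 0.15·0.9323 / (0.15·0.9323 + 0.65·0.0677) ≈ 0.7605
After temperature sensor='high': P(faulty) = 0.9·0.7605 / (0.9·0.7605 + 0.25·0.2395) ≈ 0.9196
After pressure gauge='in-range': P(faulty) = 0.15·0.9196 / (0.15·0.9196 + 0.65·0.0804) ≈ 0.7252
After pressure gauge='in-range': P(faulty) = 0.15·0.7252 / (0.15·0.7252 + 0.65·0.2748) ≈ 0.3784
After temperature sensor='high': P(faulty) = 0.9·0.3784 / (0.9·0.3784 + 0.25·0.6216) ≈ 0.6867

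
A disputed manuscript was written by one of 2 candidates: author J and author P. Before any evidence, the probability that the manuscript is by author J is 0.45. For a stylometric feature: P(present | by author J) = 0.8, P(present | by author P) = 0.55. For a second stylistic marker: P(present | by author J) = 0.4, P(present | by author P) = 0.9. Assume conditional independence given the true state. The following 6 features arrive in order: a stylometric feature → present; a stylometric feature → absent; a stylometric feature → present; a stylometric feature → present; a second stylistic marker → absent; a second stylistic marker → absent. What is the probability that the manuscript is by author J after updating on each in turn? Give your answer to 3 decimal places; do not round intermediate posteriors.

0.976

After a stylometric feature='present': P(author J) = 0.8·0.4500 / (0.8·0.4500 + 0.55·0.5500) ≈ 0.5434
After a stylometric feature='absent': P(author J) = 0.2·0.5434 / (0.2·0.5434 + 0.45·0.4566) ≈ 0.3459
After a stylometric feature='present': P(author J) = 0.8·0.3459 / (0.8·0.3459 + 0.55·0.6541) ≈ 0.4348
After a stylometric feature='present': P(author J) = 0.8·0.4348 / (0.8·0.4348 + 0.55·0.5652) ≈ 0.5281
After a second stylistic marker='absent': P(author J) = 0.6·0.5281 / (0.6·0.5281 + 0.1·0.4719) ≈ 0.8704
After a second stylistic marker='absent': P(author J) = 0.6·0.8704 / (0.6·0.8704 + 0.1·0.1296) ≈ 0.9758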